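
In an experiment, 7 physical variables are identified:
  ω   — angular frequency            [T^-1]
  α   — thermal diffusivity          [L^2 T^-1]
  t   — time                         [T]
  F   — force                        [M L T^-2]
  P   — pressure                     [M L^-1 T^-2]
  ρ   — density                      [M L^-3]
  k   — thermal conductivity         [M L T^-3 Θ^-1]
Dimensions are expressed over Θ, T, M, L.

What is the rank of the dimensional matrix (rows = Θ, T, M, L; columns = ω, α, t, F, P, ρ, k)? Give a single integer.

4

Write exponents as rows Θ,T,M,L / cols ω,α,t,F,P,ρ,k:
  Θ: [ 0  0  0  0  0  0 -1]
  T: [-1 -1  1 -2 -2  0 -3]
  M: [ 0  0  0  1  1  1  1]
  L: [ 0  2  0  1 -1 -3  1]
RREF → pivots at {ω,α,F,k} ⇒ r = 4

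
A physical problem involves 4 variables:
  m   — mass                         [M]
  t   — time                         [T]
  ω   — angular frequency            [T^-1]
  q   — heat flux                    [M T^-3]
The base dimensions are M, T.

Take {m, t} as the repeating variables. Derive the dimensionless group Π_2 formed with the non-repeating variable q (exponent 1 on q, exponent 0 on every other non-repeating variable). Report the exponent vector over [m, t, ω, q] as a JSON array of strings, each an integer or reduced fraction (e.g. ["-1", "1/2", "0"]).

Exponent matrix [M,T] × [m,t,ω,q]:
  M: [ 1  0  0  1]
  T: [ 0  1 -1 -3]
Echelon form has 2 nonzero rows (pivots: m,t)
Pivot set = {m,t}, free = {ω,q}
RREF:
  r0: [   1    0    0    1]
  r1: [   0    1   -1   -3]
Fix exponent of q at 1, ω at 0; solve each RREF row for its pivot's exponent:
  r0: exp(m) + (1)·1 = 0 ⇒ exp(m) = -1
  r1: exp(t) + (-3)·1 = 0 ⇒ exp(t) = 3
Π_2 = m^-1 · t^3 · q

["-1", "3", "0", "1"]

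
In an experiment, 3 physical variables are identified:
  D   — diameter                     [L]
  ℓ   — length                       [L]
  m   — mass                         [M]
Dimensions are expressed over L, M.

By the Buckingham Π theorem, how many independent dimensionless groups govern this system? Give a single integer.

1

Write exponents as rows L,M / cols D,ℓ,m:
  L: [ 1  1  0]
  M: [ 0  0  1]
Echelon form has 2 nonzero rows (pivots: D,m)
Π count = n − r = 3 − 2 = 1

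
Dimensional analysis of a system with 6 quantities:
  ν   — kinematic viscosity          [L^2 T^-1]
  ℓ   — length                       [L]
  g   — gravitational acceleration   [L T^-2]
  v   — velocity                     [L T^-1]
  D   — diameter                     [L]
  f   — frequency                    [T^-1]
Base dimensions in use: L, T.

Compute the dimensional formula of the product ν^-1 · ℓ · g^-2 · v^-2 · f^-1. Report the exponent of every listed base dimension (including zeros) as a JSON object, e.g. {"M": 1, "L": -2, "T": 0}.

{"L": -5, "T": 8}

Write exponents as rows L,T / cols ν,ℓ,g,v,D,f:
  L: [ 2  1  1  1  1  0]
  T: [-1  0 -2 -1  0 -1]
  [L]: (-1)·2+(1)·1+(-2)·1+(-2)·1+(-1)·0 = -5
  [T]: (-1)·-1+(1)·0+(-2)·-2+(-2)·-1+(-1)·-1 = 8
⇒ L^-5 T^8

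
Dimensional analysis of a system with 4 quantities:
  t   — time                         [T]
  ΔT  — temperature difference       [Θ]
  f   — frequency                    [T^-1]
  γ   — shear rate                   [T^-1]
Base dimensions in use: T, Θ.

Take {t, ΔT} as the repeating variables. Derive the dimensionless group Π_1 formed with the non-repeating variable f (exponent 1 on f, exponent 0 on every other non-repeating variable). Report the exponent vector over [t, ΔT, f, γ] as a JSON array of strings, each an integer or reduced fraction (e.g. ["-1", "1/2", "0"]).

["1", "0", "1", "0"]

Write exponents as rows T,Θ / cols t,ΔT,f,γ:
  T: [ 1  0 -1 -1]
  Θ: [ 0  1  0  0]
Echelon form has 2 nonzero rows (pivots: t,ΔT)
Pivot set = {t,ΔT}, free = {f,γ}
RREF:
  r0: [   1    0   -1   -1]
  r1: [   0    1    0    0]
Fix exponent of f at 1, γ at 0; solve each RREF row for its pivot's exponent:
  r0: exp(t) + (-1)·1 = 0 ⇒ exp(t) = 1
  r1: exp(ΔT) + (0)·1 = 0 ⇒ exp(ΔT) = 0
Π_1 = t · f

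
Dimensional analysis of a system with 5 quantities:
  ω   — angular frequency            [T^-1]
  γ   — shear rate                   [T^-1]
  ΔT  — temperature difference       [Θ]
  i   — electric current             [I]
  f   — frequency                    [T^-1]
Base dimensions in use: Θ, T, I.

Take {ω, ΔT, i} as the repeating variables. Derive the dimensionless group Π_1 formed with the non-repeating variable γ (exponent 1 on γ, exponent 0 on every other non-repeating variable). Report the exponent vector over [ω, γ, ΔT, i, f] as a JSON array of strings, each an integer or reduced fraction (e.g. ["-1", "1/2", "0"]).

["-1", "1", "0", "0", "0"]

Write exponents as rows Θ,T,I / cols ω,γ,ΔT,i,f:
  Θ: [ 0  0  1  0  0]
  T: [-1 -1  0  0 -1]
  I: [ 0  0  0  1  0]
Echelon form has 3 nonzero rows (pivots: ω,ΔT,i)
Repeat: ω,ΔT,i; free: γ,f
RREF:
  r0: [   1    1    0    0    1]
  r1: [   0    0    1    0    0]
  r2: [   0    0    0    1    0]
Fix exponent of γ at 1, f at 0; solve each RREF row for its pivot's exponent:
  r0: exp(ω) + (1)·1 = 0 ⇒ exp(ω) = -1
  r1: exp(ΔT) + (0)·1 = 0 ⇒ exp(ΔT) = 0
  r2: exp(i) + (0)·1 = 0 ⇒ exp(i) = 0
Π_1 = ω^-1 · γ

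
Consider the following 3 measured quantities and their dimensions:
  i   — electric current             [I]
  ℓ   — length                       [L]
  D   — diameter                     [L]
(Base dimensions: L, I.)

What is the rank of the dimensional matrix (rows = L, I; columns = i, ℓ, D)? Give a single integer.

2

Dimensional matrix (L×I by i×ℓ×D):
  L: [ 0  1  1]
  I: [ 1  0  0]
Row reduction gives pivot columns i,ℓ; rank = 2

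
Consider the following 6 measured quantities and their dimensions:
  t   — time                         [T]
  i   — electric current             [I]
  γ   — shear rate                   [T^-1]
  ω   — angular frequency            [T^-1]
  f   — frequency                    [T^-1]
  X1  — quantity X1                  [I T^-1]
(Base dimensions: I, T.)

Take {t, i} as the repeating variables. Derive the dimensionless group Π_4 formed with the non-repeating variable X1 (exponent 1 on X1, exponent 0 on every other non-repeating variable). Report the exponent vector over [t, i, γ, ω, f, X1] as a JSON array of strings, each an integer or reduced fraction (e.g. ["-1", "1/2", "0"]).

["1", "-1", "0", "0", "0", "1"]

Exponent matrix [I,T] × [t,i,γ,ω,f,X1]:
  I: [ 0  1  0  0  0  1]
  T: [ 1  0 -1 -1 -1 -1]
Echelon form has 2 nonzero rows (pivots: t,i)
Pivot set = {t,i}, free = {γ,ω,f,X1}
RREF:
  r0: [   1    0   -1   -1   -1   -1]
  r1: [   0    1    0    0    0    1]
Fix exponent of X1 at 1, γ at 0, ω at 0, f at 0; solve each RREF row for its pivot's exponent:
  r0: exp(t) + (-1)·1 = 0 ⇒ exp(t) = 1
  r1: exp(i) + (1)·1 = 0 ⇒ exp(i) = -1
Π_4 = t · i^-1 · X1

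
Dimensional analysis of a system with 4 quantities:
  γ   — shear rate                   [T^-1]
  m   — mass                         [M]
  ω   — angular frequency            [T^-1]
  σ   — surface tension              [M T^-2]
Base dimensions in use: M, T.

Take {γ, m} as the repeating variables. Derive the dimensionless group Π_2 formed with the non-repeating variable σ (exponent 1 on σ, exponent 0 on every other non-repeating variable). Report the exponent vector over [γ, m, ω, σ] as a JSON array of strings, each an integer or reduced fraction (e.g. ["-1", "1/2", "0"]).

["-2", "-1", "0", "1"]

Exponent matrix [M,T] × [γ,m,ω,σ]:
  M: [ 0  1  0  1]
  T: [-1  0 -1 -2]
Echelon form has 2 nonzero rows (pivots: γ,m)
Pivot set = {γ,m}, free = {ω,σ}
RREF:
  r0: [   1    0    1    2]
  r1: [   0    1    0    1]
Fix exponent of σ at 1, ω at 0; solve each RREF row for its pivot's exponent:
  r0: exp(γ) + (2)·1 = 0 ⇒ exp(γ) = -2
  r1: exp(m) + (1)·1 = 0 ⇒ exp(m) = -1
Π_2 = γ^-2 · m^-1 · σ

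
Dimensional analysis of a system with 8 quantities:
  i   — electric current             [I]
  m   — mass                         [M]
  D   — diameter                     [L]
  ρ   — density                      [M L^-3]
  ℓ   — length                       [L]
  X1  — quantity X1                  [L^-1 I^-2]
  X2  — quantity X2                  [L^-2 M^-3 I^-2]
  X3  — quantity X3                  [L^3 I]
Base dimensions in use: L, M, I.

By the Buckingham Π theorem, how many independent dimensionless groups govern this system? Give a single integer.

Write exponents as rows L,M,I / cols i,m,D,ρ,ℓ,X1,X2,X3:
  L: [ 0  0  1 -3  1 -1 -2  3]
  M: [ 0  1  0  1  0  0 -3  0]
  I: [ 1  0  0  0  0 -2 -2  1]
Row reduction gives pivot columns i,m,D; rank = 3
Π count = n − r = 8 − 3 = 5

5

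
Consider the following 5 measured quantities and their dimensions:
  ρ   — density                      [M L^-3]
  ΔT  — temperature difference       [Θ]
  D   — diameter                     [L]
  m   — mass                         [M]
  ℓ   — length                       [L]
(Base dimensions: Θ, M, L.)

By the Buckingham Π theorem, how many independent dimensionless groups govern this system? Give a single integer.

2

Exponent matrix [Θ,M,L] × [ρ,ΔT,D,m,ℓ]:
  Θ: [ 0  1  0  0  0]
  M: [ 1  0  0  1  0]
  L: [-3  0  1  0  1]
Row reduction gives pivot columns ρ,ΔT,D; rank = 3
5 vars − rank 3 = 2 Π groups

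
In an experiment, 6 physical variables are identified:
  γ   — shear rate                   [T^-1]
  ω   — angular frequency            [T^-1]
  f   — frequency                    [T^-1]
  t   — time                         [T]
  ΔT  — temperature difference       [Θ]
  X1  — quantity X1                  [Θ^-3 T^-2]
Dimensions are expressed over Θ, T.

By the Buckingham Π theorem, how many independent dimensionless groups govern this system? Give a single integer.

4

Dimensional matrix (Θ×T by γ×ω×f×t×ΔT×X1):
  Θ: [ 0  0  0  0  1 -3]
  T: [-1 -1 -1  1  0 -2]
Echelon form has 2 nonzero rows (pivots: γ,ΔT)
6 vars − rank 2 = 4 Π groups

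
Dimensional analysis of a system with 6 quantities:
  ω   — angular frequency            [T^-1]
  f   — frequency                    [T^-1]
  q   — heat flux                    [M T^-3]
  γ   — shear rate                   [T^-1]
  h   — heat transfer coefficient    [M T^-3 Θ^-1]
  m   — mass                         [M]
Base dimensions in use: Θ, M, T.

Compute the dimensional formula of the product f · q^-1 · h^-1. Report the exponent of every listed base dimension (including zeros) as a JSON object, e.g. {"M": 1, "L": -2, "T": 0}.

{"Θ": 1, "M": -2, "T": 5}

Write exponents as rows Θ,M,T / cols ω,f,q,γ,h,m:
  Θ: [ 0  0  0  0 -1  0]
  M: [ 0  0  1  0  1  1]
  T: [-1 -1 -3 -1 -3  0]
  [Θ]: (1)·0+(-1)·0+(-1)·-1 = 1
  [M]: (1)·0+(-1)·1+(-1)·1 = -2
  [T]: (1)·-1+(-1)·-3+(-1)·-3 = 5
⇒ Θ M^-2 T^5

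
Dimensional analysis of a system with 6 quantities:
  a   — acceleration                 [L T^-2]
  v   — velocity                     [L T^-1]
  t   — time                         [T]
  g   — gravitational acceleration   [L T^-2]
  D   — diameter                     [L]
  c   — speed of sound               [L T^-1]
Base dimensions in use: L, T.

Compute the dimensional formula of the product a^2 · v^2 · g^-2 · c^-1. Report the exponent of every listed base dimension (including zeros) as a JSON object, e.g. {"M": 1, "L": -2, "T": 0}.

{"L": 1, "T": -1}

Dimensional matrix (L×T by a×v×t×g×D×c):
  L: [ 1  1  0  1  1  1]
  T: [-2 -1  1 -2  0 -1]
  [L]: (2)·1+(2)·1+(-2)·1+(-1)·1 = 1
  [T]: (2)·-2+(2)·-1+(-2)·-2+(-1)·-1 = -1
⇒ L T^-1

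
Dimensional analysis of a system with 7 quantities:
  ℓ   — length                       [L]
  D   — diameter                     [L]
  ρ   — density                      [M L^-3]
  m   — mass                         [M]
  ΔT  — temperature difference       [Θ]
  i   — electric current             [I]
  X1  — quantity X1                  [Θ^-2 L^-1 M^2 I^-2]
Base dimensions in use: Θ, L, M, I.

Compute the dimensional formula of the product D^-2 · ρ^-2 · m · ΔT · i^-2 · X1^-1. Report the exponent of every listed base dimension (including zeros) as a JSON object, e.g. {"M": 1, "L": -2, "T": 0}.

Dimensional matrix (Θ×L×M×I by ℓ×D×ρ×m×ΔT×i×X1):
  Θ: [ 0  0  0  0  1  0 -2]
  L: [ 1  1 -3  0  0  0 -1]
  M: [ 0  0  1  1  0  0  2]
  I: [ 0  0  0  0  0  1 -2]
  [Θ]: (-2)·0+(-2)·0+(1)·0+(1)·1+(-2)·0+(-1)·-2 = 3
  [L]: (-2)·1+(-2)·-3+(1)·0+(1)·0+(-2)·0+(-1)·-1 = 5
  [M]: (-2)·0+(-2)·1+(1)·1+(1)·0+(-2)·0+(-1)·2 = -3
  [I]: (-2)·0+(-2)·0+(1)·0+(1)·0+(-2)·1+(-1)·-2 = 0
⇒ Θ^3 L^5 M^-3

{"Θ": 3, "L": 5, "M": -3, "I": 0}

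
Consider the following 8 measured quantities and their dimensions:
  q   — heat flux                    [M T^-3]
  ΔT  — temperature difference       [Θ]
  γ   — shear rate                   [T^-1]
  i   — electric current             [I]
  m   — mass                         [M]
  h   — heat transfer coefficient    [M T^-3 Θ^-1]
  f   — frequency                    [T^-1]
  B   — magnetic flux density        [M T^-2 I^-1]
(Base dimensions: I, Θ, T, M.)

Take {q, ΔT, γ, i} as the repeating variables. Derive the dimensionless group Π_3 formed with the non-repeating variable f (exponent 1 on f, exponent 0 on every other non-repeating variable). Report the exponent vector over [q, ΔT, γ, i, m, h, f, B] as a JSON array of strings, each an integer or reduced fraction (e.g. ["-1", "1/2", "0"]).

["0", "0", "-1", "0", "0", "0", "1", "0"]

Write exponents as rows I,Θ,T,M / cols q,ΔT,γ,i,m,h,f,B:
  I: [ 0  0  0  1  0  0  0 -1]
  Θ: [ 0  1  0  0  0 -1  0  0]
  T: [-3  0 -1  0  0 -3 -1 -2]
  M: [ 1  0  0  0  1  1  0  1]
Echelon form has 4 nonzero rows (pivots: q,ΔT,γ,i)
Pivot set = {q,ΔT,γ,i}, free = {m,h,f,B}
RREF:
  r0: [   1    0    0    0    1    1    0    1]
  r1: [   0    1    0    0    0   -1    0    0]
  r2: [   0    0    1    0   -3    0    1   -1]
  r3: [   0    0    0    1    0    0    0   -1]
Fix exponent of f at 1, m at 0, h at 0, B at 0; solve each RREF row for its pivot's exponent:
  r0: exp(q) + (0)·1 = 0 ⇒ exp(q) = 0
  r1: exp(ΔT) + (0)·1 = 0 ⇒ exp(ΔT) = 0
  r2: exp(γ) + (1)·1 = 0 ⇒ exp(γ) = -1
  r3: exp(i) + (0)·1 = 0 ⇒ exp(i) = 0
Π_3 = γ^-1 · f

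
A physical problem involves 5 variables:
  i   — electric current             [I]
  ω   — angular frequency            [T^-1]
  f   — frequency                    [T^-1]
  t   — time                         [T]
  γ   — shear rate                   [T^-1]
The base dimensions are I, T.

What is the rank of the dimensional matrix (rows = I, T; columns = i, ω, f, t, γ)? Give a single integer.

Dimensional matrix (I×T by i×ω×f×t×γ):
  I: [ 1  0  0  0  0]
  T: [ 0 -1 -1  1 -1]
Echelon form has 2 nonzero rows (pivots: i,ω)

2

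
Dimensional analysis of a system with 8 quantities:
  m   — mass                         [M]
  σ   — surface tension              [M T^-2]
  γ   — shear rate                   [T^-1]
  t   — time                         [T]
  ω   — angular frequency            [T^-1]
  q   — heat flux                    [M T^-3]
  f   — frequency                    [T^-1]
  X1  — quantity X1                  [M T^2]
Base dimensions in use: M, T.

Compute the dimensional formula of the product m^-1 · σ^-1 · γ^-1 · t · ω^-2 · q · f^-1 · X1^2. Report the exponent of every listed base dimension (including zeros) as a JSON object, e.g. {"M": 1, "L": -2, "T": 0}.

{"M": 1, "T": 8}

Dimensional matrix (M×T by m×σ×γ×t×ω×q×f×X1):
  M: [ 1  1  0  0  0  1  0  1]
  T: [ 0 -2 -1  1 -1 -3 -1  2]
  [M]: (-1)·1+(-1)·1+(-1)·0+(1)·0+(-2)·0+(1)·1+(-1)·0+(2)·1 = 1
  [T]: (-1)·0+(-1)·-2+(-1)·-1+(1)·1+(-2)·-1+(1)·-3+(-1)·-1+(2)·2 = 8
⇒ M T^8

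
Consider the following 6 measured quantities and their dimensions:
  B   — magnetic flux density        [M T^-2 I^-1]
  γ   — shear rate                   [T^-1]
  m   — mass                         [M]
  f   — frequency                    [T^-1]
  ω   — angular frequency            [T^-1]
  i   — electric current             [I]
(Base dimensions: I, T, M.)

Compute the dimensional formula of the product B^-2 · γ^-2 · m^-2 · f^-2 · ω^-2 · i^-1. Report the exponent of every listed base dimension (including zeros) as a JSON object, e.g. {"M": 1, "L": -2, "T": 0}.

{"I": 1, "T": 10, "M": -4}

Write exponents as rows I,T,M / cols B,γ,m,f,ω,i:
  I: [-1  0  0  0  0  1]
  T: [-2 -1  0 -1 -1  0]
  M: [ 1  0  1  0  0  0]
  [I]: (-2)·-1+(-2)·0+(-2)·0+(-2)·0+(-2)·0+(-1)·1 = 1
  [T]: (-2)·-2+(-2)·-1+(-2)·0+(-2)·-1+(-2)·-1+(-1)·0 = 10
  [M]: (-2)·1+(-2)·0+(-2)·1+(-2)·0+(-2)·0+(-1)·0 = -4
⇒ I T^10 M^-4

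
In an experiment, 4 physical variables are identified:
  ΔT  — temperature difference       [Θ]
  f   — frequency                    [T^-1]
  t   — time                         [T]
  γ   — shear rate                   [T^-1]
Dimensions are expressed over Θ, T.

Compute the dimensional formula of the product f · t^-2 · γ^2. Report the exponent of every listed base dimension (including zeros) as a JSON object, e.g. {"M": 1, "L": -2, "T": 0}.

Write exponents as rows Θ,T / cols ΔT,f,t,γ:
  Θ: [ 1  0  0  0]
  T: [ 0 -1  1 -1]
  [Θ]: (1)·0+(-2)·0+(2)·0 = 0
  [T]: (1)·-1+(-2)·1+(2)·-1 = -5
⇒ T^-5

{"Θ": 0, "T": -5}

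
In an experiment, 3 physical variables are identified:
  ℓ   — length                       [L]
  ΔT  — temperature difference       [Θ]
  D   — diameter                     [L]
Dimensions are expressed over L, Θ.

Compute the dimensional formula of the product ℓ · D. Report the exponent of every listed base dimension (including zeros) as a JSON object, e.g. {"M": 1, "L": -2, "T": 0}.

{"L": 2, "Θ": 0}

Dimensional matrix (L×Θ by ℓ×ΔT×D):
  L: [ 1  0  1]
  Θ: [ 0  1  0]
  [L]: (1)·1+(1)·1 = 2
  [Θ]: (1)·0+(1)·0 = 0
⇒ L^2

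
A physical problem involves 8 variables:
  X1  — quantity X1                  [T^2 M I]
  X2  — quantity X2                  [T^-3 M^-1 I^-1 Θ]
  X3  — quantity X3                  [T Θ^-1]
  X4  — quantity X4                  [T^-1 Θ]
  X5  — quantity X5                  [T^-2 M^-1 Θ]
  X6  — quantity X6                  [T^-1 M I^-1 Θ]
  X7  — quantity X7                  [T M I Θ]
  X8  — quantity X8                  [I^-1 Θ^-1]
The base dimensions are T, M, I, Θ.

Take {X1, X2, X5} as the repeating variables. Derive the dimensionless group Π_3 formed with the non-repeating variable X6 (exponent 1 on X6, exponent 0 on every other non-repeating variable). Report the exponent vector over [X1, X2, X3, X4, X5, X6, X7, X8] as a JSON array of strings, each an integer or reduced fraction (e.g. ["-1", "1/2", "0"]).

Dimensional matrix (T×M×I×Θ by X1×X2×X3×X4×X5×X6×X7×X8):
  T: [ 2 -3  1 -1 -2 -1  1  0]
  M: [ 1 -1  0  0 -1  1  1  0]
  I: [ 1 -1  0  0  0 -1  1 -1]
  Θ: [ 0  1 -1  1  1  1  1 -1]
RREF → pivots at {X1,X2,X5} ⇒ r = 3
Pivot set = {X1,X2,X5}, free = {X3,X4,X6,X7,X8}
RREF:
  r0: [   1    0   -1    1    0    2    2   -1]
  r1: [   0    1   -1    1    0    3    1    0]
  r2: [   0    0    0    0    1   -2    0   -1]
  r3: [   0    0    0    0    0    0    0    0]
Fix exponent of X6 at 1, X3 at 0, X4 at 0, X7 at 0, X8 at 0; solve each RREF row for its pivot's exponent:
  r0: exp(X1) + (2)·1 = 0 ⇒ exp(X1) = -2
  r1: exp(X2) + (3)·1 = 0 ⇒ exp(X2) = -3
  r2: exp(X5) + (-2)·1 = 0 ⇒ exp(X5) = 2
Π_3 = X1^-2 · X2^-3 · X5^2 · X6

["-2", "-3", "0", "0", "2", "1", "0", "0"]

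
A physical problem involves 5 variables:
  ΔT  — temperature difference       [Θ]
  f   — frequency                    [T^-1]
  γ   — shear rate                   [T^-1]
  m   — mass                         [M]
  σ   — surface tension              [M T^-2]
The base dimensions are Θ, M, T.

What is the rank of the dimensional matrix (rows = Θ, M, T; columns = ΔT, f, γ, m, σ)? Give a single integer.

3

Write exponents as rows Θ,M,T / cols ΔT,f,γ,m,σ:
  Θ: [ 1  0  0  0  0]
  M: [ 0  0  0  1  1]
  T: [ 0 -1 -1  0 -2]
Echelon form has 3 nonzero rows (pivots: ΔT,f,m)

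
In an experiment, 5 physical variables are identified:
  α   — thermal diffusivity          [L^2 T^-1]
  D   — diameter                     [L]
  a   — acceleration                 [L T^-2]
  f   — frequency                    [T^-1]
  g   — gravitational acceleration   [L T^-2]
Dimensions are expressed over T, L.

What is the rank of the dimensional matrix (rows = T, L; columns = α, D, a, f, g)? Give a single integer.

Exponent matrix [T,L] × [α,D,a,f,g]:
  T: [-1  0 -2 -1 -2]
  L: [ 2  1  1  0  1]
Echelon form has 2 nonzero rows (pivots: α,D)

2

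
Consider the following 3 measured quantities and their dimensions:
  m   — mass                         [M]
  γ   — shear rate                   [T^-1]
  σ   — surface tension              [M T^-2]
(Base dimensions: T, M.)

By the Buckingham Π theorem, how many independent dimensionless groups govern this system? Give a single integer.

Exponent matrix [T,M] × [m,γ,σ]:
  T: [ 0 -1 -2]
  M: [ 1  0  1]
RREF → pivots at {m,γ} ⇒ r = 2
n=3, r=2 ⇒ 1 dimensionless group

1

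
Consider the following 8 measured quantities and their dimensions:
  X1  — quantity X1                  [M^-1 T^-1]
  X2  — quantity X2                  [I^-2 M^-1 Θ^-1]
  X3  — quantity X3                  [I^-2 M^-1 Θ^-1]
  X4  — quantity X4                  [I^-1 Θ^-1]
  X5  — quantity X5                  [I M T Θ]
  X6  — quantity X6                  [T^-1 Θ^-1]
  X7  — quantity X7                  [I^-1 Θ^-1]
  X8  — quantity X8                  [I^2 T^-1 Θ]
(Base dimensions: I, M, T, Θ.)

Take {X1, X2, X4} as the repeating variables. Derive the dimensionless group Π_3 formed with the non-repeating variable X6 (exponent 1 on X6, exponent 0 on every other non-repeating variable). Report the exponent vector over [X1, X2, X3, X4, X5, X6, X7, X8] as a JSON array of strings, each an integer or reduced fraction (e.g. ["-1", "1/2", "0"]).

Write exponents as rows I,M,T,Θ / cols X1,X2,X3,X4,X5,X6,X7,X8:
  I: [ 0 -2 -2 -1  1  0 -1  2]
  M: [-1 -1 -1  0  1  0  0  0]
  T: [-1  0  0  0  1 -1  0 -1]
  Θ: [ 0 -1 -1 -1  1 -1 -1  1]
Echelon form has 3 nonzero rows (pivots: X1,X2,X4)
Pivot set = {X1,X2,X4}, free = {X3,X5,X6,X7,X8}
RREF:
  r0: [   1    0    0    0   -1    1    0    1]
  r1: [   0    1    1    0    0   -1    0   -1]
  r2: [   0    0    0    1   -1    2    1    0]
  r3: [   0    0    0    0    0    0    0    0]
Fix exponent of X6 at 1, X3 at 0, X5 at 0, X7 at 0, X8 at 0; solve each RREF row for its pivot's exponent:
  r0: exp(X1) + (1)·1 = 0 ⇒ exp(X1) = -1
  r1: exp(X2) + (-1)·1 = 0 ⇒ exp(X2) = 1
  r2: exp(X4) + (2)·1 = 0 ⇒ exp(X4) = -2
Π_3 = X1^-1 · X2 · X4^-2 · X6

["-1", "1", "0", "-2", "0", "1", "0", "0"]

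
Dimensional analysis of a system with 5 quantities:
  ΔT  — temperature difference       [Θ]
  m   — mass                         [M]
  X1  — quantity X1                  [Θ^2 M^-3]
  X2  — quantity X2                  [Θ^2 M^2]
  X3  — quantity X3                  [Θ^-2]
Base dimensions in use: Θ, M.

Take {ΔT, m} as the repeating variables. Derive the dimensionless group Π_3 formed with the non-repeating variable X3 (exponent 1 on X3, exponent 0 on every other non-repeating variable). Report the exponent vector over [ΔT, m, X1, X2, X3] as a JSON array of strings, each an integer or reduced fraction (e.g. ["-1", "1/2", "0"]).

Write exponents as rows Θ,M / cols ΔT,m,X1,X2,X3:
  Θ: [ 1  0  2  2 -2]
  M: [ 0  1 -3  2  0]
RREF → pivots at {ΔT,m} ⇒ r = 2
Pivot set = {ΔT,m}, free = {X1,X2,X3}
RREF:
  r0: [   1    0    2    2   -2]
  r1: [   0    1   -3    2    0]
Fix exponent of X3 at 1, X1 at 0, X2 at 0; solve each RREF row for its pivot's exponent:
  r0: exp(ΔT) + (-2)·1 = 0 ⇒ exp(ΔT) = 2
  r1: exp(m) + (0)·1 = 0 ⇒ exp(m) = 0
Π_3 = ΔT^2 · X3

["2", "0", "0", "0", "1"]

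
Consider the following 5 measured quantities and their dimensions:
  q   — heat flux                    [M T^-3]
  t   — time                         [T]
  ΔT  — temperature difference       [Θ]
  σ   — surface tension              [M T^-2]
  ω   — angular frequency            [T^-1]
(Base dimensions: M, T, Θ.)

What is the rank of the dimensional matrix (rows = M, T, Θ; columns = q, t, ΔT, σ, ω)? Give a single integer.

3

Exponent matrix [M,T,Θ] × [q,t,ΔT,σ,ω]:
  M: [ 1  0  0  1  0]
  T: [-3  1  0 -2 -1]
  Θ: [ 0  0  1  0  0]
Echelon form has 3 nonzero rows (pivots: q,t,ΔT)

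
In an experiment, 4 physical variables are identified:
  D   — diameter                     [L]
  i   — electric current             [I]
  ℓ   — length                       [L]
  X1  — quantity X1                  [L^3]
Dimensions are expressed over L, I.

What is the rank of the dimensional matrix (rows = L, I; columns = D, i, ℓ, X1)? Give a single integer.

Write exponents as rows L,I / cols D,i,ℓ,X1:
  L: [ 1  0  1  3]
  I: [ 0  1  0  0]
Echelon form has 2 nonzero rows (pivots: D,i)

2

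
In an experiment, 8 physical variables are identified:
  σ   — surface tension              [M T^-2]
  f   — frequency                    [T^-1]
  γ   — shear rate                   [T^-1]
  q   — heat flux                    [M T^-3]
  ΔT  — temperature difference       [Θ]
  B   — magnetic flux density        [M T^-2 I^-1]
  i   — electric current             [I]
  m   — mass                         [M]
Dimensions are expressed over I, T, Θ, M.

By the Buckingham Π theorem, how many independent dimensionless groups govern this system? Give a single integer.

Write exponents as rows I,T,Θ,M / cols σ,f,γ,q,ΔT,B,i,m:
  I: [ 0  0  0  0  0 -1  1  0]
  T: [-2 -1 -1 -3  0 -2  0  0]
  Θ: [ 0  0  0  0  1  0  0  0]
  M: [ 1  0  0  1  0  1  0  1]
Row reduction gives pivot columns σ,f,ΔT,B; rank = 4
Π count = n − r = 8 − 4 = 4

4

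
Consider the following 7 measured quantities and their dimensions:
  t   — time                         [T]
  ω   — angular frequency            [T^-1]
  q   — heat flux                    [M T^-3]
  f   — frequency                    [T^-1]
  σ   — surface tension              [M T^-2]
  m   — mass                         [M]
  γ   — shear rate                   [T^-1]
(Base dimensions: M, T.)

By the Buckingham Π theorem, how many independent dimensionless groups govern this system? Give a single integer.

5

Write exponents as rows M,T / cols t,ω,q,f,σ,m,γ:
  M: [ 0  0  1  0  1  1  0]
  T: [ 1 -1 -3 -1 -2  0 -1]
Row reduction gives pivot columns t,q; rank = 2
Π count = n − r = 7 − 2 = 5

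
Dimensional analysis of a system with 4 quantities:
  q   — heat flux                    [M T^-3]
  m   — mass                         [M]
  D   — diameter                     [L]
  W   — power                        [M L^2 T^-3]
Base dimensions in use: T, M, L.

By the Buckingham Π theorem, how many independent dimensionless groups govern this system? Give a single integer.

Exponent matrix [T,M,L] × [q,m,D,W]:
  T: [-3  0  0 -3]
  M: [ 1  1  0  1]
  L: [ 0  0  1  2]
Echelon form has 3 nonzero rows (pivots: q,m,D)
Π count = n − r = 4 − 3 = 1

1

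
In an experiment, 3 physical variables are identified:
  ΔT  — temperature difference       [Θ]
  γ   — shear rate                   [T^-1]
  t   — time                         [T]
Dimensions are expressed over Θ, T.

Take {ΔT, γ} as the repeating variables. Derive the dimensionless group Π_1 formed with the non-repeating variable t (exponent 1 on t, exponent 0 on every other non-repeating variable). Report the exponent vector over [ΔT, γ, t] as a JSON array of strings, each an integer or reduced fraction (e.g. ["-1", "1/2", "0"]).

["0", "1", "1"]

Exponent matrix [Θ,T] × [ΔT,γ,t]:
  Θ: [ 1  0  0]
  T: [ 0 -1  1]
Echelon form has 2 nonzero rows (pivots: ΔT,γ)
Pivot set = {ΔT,γ}, free = {t}
RREF:
  r0: [   1    0    0]
  r1: [   0    1   -1]
Fix exponent of t at 1; solve each RREF row for its pivot's exponent:
  r0: exp(ΔT) + (0)·1 = 0 ⇒ exp(ΔT) = 0
  r1: exp(γ) + (-1)·1 = 0 ⇒ exp(γ) = 1
Π_1 = γ · t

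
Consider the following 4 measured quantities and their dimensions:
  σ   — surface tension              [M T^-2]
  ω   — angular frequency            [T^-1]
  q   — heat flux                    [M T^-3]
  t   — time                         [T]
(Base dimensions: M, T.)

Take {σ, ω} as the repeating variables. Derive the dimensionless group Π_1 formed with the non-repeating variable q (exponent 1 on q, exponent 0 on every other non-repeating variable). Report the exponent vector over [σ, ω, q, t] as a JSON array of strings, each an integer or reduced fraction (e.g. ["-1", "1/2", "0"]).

["-1", "-1", "1", "0"]

Dimensional matrix (M×T by σ×ω×q×t):
  M: [ 1  0  1  0]
  T: [-2 -1 -3  1]
RREF → pivots at {σ,ω} ⇒ r = 2
Pivot set = {σ,ω}, free = {q,t}
RREF:
  r0: [   1    0    1    0]
  r1: [   0    1    1   -1]
Fix exponent of q at 1, t at 0; solve each RREF row for its pivot's exponent:
  r0: exp(σ) + (1)·1 = 0 ⇒ exp(σ) = -1
  r1: exp(ω) + (1)·1 = 0 ⇒ exp(ω) = -1
Π_1 = σ^-1 · ω^-1 · q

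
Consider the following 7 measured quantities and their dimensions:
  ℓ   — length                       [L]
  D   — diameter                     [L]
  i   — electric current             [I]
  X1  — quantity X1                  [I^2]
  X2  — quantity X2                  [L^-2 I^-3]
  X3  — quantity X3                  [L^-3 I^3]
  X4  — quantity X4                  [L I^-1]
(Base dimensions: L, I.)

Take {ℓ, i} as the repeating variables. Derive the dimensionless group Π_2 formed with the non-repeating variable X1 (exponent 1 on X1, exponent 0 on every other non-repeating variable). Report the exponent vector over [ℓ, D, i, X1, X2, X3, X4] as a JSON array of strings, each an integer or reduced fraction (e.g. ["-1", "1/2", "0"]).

Dimensional matrix (L×I by ℓ×D×i×X1×X2×X3×X4):
  L: [ 1  1  0  0 -2 -3  1]
  I: [ 0  0  1  2 -3  3 -1]
RREF → pivots at {ℓ,i} ⇒ r = 2
Pivot set = {ℓ,i}, free = {D,X1,X2,X3,X4}
RREF:
  r0: [   1    1    0    0   -2   -3    1]
  r1: [   0    0    1    2   -3    3   -1]
Fix exponent of X1 at 1, D at 0, X2 at 0, X3 at 0, X4 at 0; solve each RREF row for its pivot's exponent:
  r0: exp(ℓ) + (0)·1 = 0 ⇒ exp(ℓ) = 0
  r1: exp(i) + (2)·1 = 0 ⇒ exp(i) = -2
Π_2 = i^-2 · X1

["0", "0", "-2", "1", "0", "0", "0"]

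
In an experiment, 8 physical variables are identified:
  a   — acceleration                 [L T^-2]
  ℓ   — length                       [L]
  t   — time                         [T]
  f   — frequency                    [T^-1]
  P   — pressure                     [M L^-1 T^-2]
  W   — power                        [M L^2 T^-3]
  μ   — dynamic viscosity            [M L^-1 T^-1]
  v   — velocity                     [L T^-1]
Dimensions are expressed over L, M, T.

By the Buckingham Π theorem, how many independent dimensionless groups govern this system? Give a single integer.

Exponent matrix [L,M,T] × [a,ℓ,t,f,P,W,μ,v]:
  L: [ 1  1  0  0 -1  2 -1  1]
  M: [ 0  0  0  0  1  1  1  0]
  T: [-2  0  1 -1 -2 -3 -1 -1]
RREF → pivots at {a,ℓ,P} ⇒ r = 3
n=8, r=3 ⇒ 5 dimensionless groups

5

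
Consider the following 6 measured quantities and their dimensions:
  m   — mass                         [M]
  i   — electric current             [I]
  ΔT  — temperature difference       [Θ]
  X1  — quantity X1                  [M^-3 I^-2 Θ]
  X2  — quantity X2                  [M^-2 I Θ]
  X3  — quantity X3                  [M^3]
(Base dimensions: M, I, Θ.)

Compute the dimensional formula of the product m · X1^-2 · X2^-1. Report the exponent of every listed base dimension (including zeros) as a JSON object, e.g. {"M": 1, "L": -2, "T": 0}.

{"M": 9, "I": 3, "Θ": -3}

Dimensional matrix (M×I×Θ by m×i×ΔT×X1×X2×X3):
  M: [ 1  0  0 -3 -2  3]
  I: [ 0  1  0 -2  1  0]
  Θ: [ 0  0  1  1  1  0]
  [M]: (1)·1+(-2)·-3+(-1)·-2 = 9
  [I]: (1)·0+(-2)·-2+(-1)·1 = 3
  [Θ]: (1)·0+(-2)·1+(-1)·1 = -3
⇒ M^9 I^3 Θ^-3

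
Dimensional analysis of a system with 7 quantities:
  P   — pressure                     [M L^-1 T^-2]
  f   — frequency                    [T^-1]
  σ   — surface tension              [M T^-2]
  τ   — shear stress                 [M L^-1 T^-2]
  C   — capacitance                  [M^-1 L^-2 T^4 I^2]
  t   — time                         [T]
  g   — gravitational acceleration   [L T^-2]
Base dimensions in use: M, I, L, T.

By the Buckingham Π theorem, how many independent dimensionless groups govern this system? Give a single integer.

Exponent matrix [M,I,L,T] × [P,f,σ,τ,C,t,g]:
  M: [ 1  0  1  1 -1  0  0]
  I: [ 0  0  0  0  2  0  0]
  L: [-1  0  0 -1 -2  0  1]
  T: [-2 -1 -2 -2  4  1 -2]
Echelon form has 4 nonzero rows (pivots: P,f,σ,C)
n=7, r=4 ⇒ 3 dimensionless groups

3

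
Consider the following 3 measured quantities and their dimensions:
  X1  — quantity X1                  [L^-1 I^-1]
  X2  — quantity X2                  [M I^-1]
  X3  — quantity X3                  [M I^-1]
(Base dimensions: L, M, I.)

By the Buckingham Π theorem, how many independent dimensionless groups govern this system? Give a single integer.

1

Write exponents as rows L,M,I / cols X1,X2,X3:
  L: [-1  0  0]
  M: [ 0  1  1]
  I: [-1 -1 -1]
RREF → pivots at {X1,X2} ⇒ r = 2
Π count = n − r = 3 − 2 = 1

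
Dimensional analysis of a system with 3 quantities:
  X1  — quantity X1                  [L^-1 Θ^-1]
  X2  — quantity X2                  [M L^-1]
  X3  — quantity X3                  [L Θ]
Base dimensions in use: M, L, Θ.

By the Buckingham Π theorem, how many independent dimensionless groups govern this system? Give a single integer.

Exponent matrix [M,L,Θ] × [X1,X2,X3]:
  M: [ 0  1  0]
  L: [-1 -1  1]
  Θ: [-1  0  1]
Row reduction gives pivot columns X1,X2; rank = 2
n=3, r=2 ⇒ 1 dimensionless group

1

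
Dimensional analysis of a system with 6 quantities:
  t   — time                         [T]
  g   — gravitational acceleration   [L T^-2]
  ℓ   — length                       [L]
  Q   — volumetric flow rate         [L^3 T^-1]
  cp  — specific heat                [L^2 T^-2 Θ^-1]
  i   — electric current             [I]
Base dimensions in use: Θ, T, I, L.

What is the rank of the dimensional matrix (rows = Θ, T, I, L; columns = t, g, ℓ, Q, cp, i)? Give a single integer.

Exponent matrix [Θ,T,I,L] × [t,g,ℓ,Q,cp,i]:
  Θ: [ 0  0  0  0 -1  0]
  T: [ 1 -2  0 -1 -2  0]
  I: [ 0  0  0  0  0  1]
  L: [ 0  1  1  3  2  0]
Echelon form has 4 nonzero rows (pivots: t,g,cp,i)

4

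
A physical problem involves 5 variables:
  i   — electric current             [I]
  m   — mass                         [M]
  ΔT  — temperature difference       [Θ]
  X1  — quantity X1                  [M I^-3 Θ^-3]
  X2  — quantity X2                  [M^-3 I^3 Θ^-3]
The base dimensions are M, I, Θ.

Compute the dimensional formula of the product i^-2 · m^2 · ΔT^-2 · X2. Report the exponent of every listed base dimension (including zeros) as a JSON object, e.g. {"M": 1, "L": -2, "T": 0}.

Dimensional matrix (M×I×Θ by i×m×ΔT×X1×X2):
  M: [ 0  1  0  1 -3]
  I: [ 1  0  0 -3  3]
  Θ: [ 0  0  1 -3 -3]
  [M]: (-2)·0+(2)·1+(-2)·0+(1)·-3 = -1
  [I]: (-2)·1+(2)·0+(-2)·0+(1)·3 = 1
  [Θ]: (-2)·0+(2)·0+(-2)·1+(1)·-3 = -5
⇒ M^-1 I Θ^-5

{"M": -1, "I": 1, "Θ": -5}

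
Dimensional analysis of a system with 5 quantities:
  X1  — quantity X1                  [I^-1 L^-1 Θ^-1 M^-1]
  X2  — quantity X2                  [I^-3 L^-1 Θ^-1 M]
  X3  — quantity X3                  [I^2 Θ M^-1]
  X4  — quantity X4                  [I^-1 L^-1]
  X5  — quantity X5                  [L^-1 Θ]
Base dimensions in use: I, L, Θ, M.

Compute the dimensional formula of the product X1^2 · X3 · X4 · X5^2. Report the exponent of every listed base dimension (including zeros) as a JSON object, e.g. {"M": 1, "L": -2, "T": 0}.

Exponent matrix [I,L,Θ,M] × [X1,X2,X3,X4,X5]:
  I: [-1 -3  2 -1  0]
  L: [-1 -1  0 -1 -1]
  Θ: [-1 -1  1  0  1]
  M: [-1  1 -1  0  0]
  [I]: (2)·-1+(1)·2+(1)·-1+(2)·0 = -1
  [L]: (2)·-1+(1)·0+(1)·-1+(2)·-1 = -5
  [Θ]: (2)·-1+(1)·1+(1)·0+(2)·1 = 1
  [M]: (2)·-1+(1)·-1+(1)·0+(2)·0 = -3
⇒ I^-1 L^-5 Θ M^-3

{"I": -1, "L": -5, "Θ": 1, "M": -3}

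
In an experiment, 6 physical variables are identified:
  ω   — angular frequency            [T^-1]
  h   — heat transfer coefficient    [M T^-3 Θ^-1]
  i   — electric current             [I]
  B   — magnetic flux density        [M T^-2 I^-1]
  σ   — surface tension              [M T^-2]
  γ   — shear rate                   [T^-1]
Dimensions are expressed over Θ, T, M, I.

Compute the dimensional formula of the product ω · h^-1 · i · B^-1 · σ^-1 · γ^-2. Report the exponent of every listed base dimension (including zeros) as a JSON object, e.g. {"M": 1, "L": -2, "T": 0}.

{"Θ": 1, "T": 8, "M": -3, "I": 2}

Dimensional matrix (Θ×T×M×I by ω×h×i×B×σ×γ):
  Θ: [ 0 -1  0  0  0  0]
  T: [-1 -3  0 -2 -2 -1]
  M: [ 0  1  0  1  1  0]
  I: [ 0  0  1 -1  0  0]
  [Θ]: (1)·0+(-1)·-1+(1)·0+(-1)·0+(-1)·0+(-2)·0 = 1
  [T]: (1)·-1+(-1)·-3+(1)·0+(-1)·-2+(-1)·-2+(-2)·-1 = 8
  [M]: (1)·0+(-1)·1+(1)·0+(-1)·1+(-1)·1+(-2)·0 = -3
  [I]: (1)·0+(-1)·0+(1)·1+(-1)·-1+(-1)·0+(-2)·0 = 2
⇒ Θ T^8 M^-3 I^2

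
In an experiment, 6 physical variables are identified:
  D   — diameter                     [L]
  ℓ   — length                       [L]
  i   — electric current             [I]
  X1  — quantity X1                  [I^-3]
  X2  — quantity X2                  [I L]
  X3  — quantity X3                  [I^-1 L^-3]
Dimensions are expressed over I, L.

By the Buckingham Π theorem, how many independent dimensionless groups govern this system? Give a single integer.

4

Exponent matrix [I,L] × [D,ℓ,i,X1,X2,X3]:
  I: [ 0  0  1 -3  1 -1]
  L: [ 1  1  0  0  1 -3]
RREF → pivots at {D,i} ⇒ r = 2
6 vars − rank 2 = 4 Π groups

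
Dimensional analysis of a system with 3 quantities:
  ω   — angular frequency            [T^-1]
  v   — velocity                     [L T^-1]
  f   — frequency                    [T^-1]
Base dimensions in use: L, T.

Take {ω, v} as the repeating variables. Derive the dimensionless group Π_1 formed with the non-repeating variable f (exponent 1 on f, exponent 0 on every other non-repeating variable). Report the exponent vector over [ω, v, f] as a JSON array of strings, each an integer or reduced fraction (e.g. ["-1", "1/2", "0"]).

Exponent matrix [L,T] × [ω,v,f]:
  L: [ 0  1  0]
  T: [-1 -1 -1]
RREF → pivots at {ω,v} ⇒ r = 2
Repeat: ω,v; free: f
RREF:
  r0: [   1    0    1]
  r1: [   0    1    0]
Fix exponent of f at 1; solve each RREF row for its pivot's exponent:
  r0: exp(ω) + (1)·1 = 0 ⇒ exp(ω) = -1
  r1: exp(v) + (0)·1 = 0 ⇒ exp(v) = 0
Π_1 = ω^-1 · f

["-1", "0", "1"]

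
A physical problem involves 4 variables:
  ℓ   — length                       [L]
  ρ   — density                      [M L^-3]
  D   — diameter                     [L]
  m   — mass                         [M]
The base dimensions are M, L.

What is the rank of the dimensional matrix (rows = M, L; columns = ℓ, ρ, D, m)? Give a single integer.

Exponent matrix [M,L] × [ℓ,ρ,D,m]:
  M: [ 0  1  0  1]
  L: [ 1 -3  1  0]
RREF → pivots at {ℓ,ρ} ⇒ r = 2

2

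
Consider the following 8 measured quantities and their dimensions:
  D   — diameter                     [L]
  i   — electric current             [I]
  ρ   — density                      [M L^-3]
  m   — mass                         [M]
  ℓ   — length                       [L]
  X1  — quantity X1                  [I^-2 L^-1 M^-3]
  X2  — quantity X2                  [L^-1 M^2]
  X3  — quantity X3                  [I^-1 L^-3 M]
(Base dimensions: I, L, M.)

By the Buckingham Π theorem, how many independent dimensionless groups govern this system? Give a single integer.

Exponent matrix [I,L,M] × [D,i,ρ,m,ℓ,X1,X2,X3]:
  I: [ 0  1  0  0  0 -2  0 -1]
  L: [ 1  0 -3  0  1 -1 -1 -3]
  M: [ 0  0  1  1  0 -3  2  1]
RREF → pivots at {D,i,ρ} ⇒ r = 3
8 vars − rank 3 = 5 Π groups

5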